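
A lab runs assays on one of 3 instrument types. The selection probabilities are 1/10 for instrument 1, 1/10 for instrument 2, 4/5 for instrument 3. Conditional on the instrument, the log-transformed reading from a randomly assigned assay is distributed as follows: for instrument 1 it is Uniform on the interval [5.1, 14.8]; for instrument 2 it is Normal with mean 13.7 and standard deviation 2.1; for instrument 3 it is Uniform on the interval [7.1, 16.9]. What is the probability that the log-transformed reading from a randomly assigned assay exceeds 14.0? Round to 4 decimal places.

Conditional on each instrument, P(X > 14.0): 1: 0.0824742; 2: 0.443202; 3: 0.295918.
By total probability, P(X > 14.0) = 0.1·0.0824742 + 0.1·0.443202 + 0.8·0.295918 = 0.289302.

0.2893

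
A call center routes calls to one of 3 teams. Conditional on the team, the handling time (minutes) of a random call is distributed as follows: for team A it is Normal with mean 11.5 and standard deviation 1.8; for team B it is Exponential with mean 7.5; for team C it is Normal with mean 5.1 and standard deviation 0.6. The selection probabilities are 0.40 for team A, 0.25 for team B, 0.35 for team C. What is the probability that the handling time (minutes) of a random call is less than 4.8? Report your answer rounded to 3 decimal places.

Conditional on each team, P(X < 4.8): A: 9.87386e-05; B: 0.472708; C: 0.308538.
By total probability, P(X < 4.8) = 0.4·9.87386e-05 + 0.25·0.472708 + 0.35·0.308538 = 0.226205.

0.226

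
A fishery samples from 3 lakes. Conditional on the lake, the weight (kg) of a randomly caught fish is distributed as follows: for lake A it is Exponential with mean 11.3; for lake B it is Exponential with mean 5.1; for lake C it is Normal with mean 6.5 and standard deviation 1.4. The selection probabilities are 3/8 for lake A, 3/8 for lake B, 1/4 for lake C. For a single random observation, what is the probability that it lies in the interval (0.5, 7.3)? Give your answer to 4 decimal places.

0.5916

Conditional on each lake, P(0.5 < X < 7.3): A: 0.432588; B: 0.667633; C: 0.716136.
By total probability, P(0.5 < X < 7.3) = 0.375·0.432588 + 0.375·0.667633 + 0.25·0.716136 = 0.591617.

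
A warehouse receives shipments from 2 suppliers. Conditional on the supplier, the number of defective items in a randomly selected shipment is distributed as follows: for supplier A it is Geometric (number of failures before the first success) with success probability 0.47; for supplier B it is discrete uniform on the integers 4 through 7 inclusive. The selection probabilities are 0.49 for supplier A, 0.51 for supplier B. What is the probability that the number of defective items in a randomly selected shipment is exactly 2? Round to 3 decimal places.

0.065

Conditional on each supplier, P(X = 2): A: 0.132023; B: 0.
By total probability, P(X = 2) = 0.49·0.132023 + 0.51·0 = 0.0646913.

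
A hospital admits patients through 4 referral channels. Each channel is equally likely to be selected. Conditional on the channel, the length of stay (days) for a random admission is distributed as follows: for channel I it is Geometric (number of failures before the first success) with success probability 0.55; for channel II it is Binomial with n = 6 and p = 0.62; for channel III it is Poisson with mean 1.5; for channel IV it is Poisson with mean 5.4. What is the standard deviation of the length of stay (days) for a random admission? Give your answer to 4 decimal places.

2.3985

Per component, I: μ=0.818182, E[X²]=2.15702; II: μ=3.72, E[X²]=15.252; III: μ=1.5, E[X²]=3.75; IV: μ=5.4, E[X²]=34.56.
E[X] = 0.25·0.818182 + 0.25·3.72 + 0.25·1.5 + 0.25·5.4 = 2.85955.
E[X²] = 0.25·2.15702 + 0.25·15.252 + 0.25·3.75 + 0.25·34.56 = 13.9298.
Var(X) = E[X²] − (E[X])² = 13.9298 − 8.177 = 5.75276.
SD(X) = √5.75276 = 2.39849.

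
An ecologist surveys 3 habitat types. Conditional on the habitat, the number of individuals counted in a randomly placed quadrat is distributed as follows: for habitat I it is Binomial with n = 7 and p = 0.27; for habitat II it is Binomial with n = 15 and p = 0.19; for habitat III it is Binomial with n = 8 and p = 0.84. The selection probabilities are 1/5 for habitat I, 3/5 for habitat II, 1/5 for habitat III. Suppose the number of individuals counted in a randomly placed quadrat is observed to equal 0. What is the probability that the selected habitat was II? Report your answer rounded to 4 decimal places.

0.5351

Likelihoods P(X=0 | ·): I: 0.110474; II: 0.0423912; III: 4.29497e-07.
Posterior ∝ prior × likelihood. Numerator for II: 0.6·0.0423912 = 0.0254347.
Normalizing constant: 0.2·0.110474 + 0.6·0.0423912 + 0.2·4.29497e-07 = 0.0475296.
P(II | observation) = 0.0254347 / 0.0475296 = 0.535134.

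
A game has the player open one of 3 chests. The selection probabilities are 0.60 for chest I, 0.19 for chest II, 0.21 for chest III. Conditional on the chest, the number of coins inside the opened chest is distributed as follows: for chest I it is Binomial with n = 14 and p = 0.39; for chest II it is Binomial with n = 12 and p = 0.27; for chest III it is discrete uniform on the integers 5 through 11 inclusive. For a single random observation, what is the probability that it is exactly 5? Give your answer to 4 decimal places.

Conditional on each chest, P(X = 5): I: 0.21123; II: 0.125546; III: 0.142857.
By total probability, P(X = 5) = 0.6·0.21123 + 0.19·0.125546 + 0.21·0.142857 = 0.180592.

0.1806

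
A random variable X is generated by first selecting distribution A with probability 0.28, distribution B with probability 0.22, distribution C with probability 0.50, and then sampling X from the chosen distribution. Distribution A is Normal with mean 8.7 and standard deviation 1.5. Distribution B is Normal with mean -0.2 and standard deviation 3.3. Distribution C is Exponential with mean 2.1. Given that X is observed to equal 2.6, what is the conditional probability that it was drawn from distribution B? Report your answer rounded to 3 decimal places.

0.212

Likelihoods f(2.6 | ·): A: 6.81846e-05; B: 0.0843463; C: 0.138065.
Posterior ∝ prior × likelihood. Numerator for B: 0.22·0.0843463 = 0.0185562.
Normalizing constant: 0.28·6.81846e-05 + 0.22·0.0843463 + 0.5·0.138065 = 0.0876076.
P(B | observation) = 0.0185562 / 0.0876076 = 0.21181.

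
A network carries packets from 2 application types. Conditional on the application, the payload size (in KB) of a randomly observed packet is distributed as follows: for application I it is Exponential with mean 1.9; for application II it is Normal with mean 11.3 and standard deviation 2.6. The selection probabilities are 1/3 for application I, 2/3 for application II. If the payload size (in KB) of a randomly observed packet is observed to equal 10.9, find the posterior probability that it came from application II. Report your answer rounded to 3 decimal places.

Likelihoods f(10.9 | ·): I: 0.00169733; II: 0.151634.
Posterior ∝ prior × likelihood. Numerator for II: 0.666667·0.151634 = 0.101089.
Normalizing constant: 0.333333·0.00169733 + 0.666667·0.151634 = 0.101655.
P(II | observation) = 0.101089 / 0.101655 = 0.994434.

0.994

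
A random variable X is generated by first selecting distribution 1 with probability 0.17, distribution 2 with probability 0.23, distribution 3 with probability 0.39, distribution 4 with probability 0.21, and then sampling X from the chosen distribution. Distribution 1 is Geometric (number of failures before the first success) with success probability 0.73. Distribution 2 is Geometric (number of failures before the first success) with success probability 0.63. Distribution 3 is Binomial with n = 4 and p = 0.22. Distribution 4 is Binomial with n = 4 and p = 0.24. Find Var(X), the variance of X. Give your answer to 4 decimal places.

0.7679

Per component, 1: μ=0.369863, E[X²]=0.64346; 2: μ=0.587302, E[X²]=1.27715; 3: μ=0.88, E[X²]=1.4608; 4: μ=0.96, E[X²]=1.6512.
E[X] = 0.17·0.369863 + 0.23·0.587302 + 0.39·0.88 + 0.21·0.96 = 0.742756.
E[X²] = 0.17·0.64346 + 0.23·1.27715 + 0.39·1.4608 + 0.21·1.6512 = 1.3196.
Var(X) = E[X²] − (E[X])² = 1.3196 − 0.551687 = 0.76791.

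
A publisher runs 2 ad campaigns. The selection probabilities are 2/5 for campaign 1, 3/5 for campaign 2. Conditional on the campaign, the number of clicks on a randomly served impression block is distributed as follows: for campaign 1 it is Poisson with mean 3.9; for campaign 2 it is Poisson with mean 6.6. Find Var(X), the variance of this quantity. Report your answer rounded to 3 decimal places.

7.270

Per component, 1: μ=3.9, E[X²]=19.11; 2: μ=6.6, E[X²]=50.16.
E[X] = 0.4·3.9 + 0.6·6.6 = 5.52.
E[X²] = 0.4·19.11 + 0.6·50.16 = 37.74.
Var(X) = E[X²] − (E[X])² = 37.74 − 30.4704 = 7.2696.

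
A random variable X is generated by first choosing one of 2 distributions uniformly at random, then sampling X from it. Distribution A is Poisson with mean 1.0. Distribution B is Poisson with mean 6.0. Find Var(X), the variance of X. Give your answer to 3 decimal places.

9.750

Per component, A: μ=1, E[X²]=2; B: μ=6, E[X²]=42.
E[X] = 0.5·1 + 0.5·6 = 3.5.
E[X²] = 0.5·2 + 0.5·42 = 22.
Var(X) = E[X²] − (E[X])² = 22 − 12.25 = 9.75.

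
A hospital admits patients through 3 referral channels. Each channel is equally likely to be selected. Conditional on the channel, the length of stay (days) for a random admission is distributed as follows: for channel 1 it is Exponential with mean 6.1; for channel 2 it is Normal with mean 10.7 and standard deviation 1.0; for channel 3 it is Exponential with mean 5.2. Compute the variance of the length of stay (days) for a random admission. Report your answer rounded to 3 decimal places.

27.552

Per component, 1: μ=6.1, E[X²]=74.42; 2: μ=10.7, E[X²]=115.49; 3: μ=5.2, E[X²]=54.08.
E[X] = 0.333333·6.1 + 0.333333·10.7 + 0.333333·5.2 = 7.33333.
E[X²] = 0.333333·74.42 + 0.333333·115.49 + 0.333333·54.08 = 81.33.
Var(X) = E[X²] − (E[X])² = 81.33 − 53.7778 = 27.5522.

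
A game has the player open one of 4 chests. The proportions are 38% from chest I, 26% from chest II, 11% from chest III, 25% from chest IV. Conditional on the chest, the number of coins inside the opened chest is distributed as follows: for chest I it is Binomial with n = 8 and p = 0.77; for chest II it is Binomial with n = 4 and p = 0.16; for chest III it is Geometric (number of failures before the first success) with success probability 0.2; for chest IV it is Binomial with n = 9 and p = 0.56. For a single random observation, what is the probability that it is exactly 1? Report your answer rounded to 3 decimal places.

0.118

Conditional on each chest, P(X = 1): I: 0.000209737; II: 0.379331; III: 0.16; IV: 0.0070803.
By total probability, P(X = 1) = 0.38·0.000209737 + 0.26·0.379331 + 0.11·0.16 + 0.25·0.0070803 = 0.118076.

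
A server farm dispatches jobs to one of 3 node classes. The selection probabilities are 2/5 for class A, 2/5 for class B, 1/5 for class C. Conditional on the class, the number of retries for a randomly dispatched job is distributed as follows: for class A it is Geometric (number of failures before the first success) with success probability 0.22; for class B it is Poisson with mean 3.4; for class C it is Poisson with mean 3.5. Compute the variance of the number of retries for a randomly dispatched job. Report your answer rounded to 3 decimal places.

8.511

Per component, A: μ=3.54545, E[X²]=28.686; B: μ=3.4, E[X²]=14.96; C: μ=3.5, E[X²]=15.75.
E[X] = 0.4·3.54545 + 0.4·3.4 + 0.2·3.5 = 3.47818.
E[X²] = 0.4·28.686 + 0.4·14.96 + 0.2·15.75 = 20.6084.
Var(X) = E[X²] − (E[X])² = 20.6084 − 12.0977 = 8.51063.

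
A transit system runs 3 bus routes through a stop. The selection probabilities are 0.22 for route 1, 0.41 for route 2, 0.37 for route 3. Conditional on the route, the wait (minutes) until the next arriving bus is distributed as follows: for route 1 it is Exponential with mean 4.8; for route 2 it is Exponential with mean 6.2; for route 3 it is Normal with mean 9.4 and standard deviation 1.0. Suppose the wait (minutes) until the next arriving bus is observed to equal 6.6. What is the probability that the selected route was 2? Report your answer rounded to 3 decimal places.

0.611

Likelihoods f(6.6 | ·): 1: 0.0526749; 2: 0.0556282; 3: 0.00791545.
Posterior ∝ prior × likelihood. Numerator for 2: 0.41·0.0556282 = 0.0228076.
Normalizing constant: 0.22·0.0526749 + 0.41·0.0556282 + 0.37·0.00791545 = 0.0373248.
P(2 | observation) = 0.0228076 / 0.0373248 = 0.611057.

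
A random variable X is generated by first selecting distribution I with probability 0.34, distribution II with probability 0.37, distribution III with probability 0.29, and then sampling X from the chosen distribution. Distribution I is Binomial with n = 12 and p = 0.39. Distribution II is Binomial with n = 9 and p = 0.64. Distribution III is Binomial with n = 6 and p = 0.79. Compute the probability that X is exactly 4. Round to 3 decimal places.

Conditional on each component, P(X = 4): I: 0.219534; II: 0.127821; III: 0.257655.
By total probability, P(X = 4) = 0.34·0.219534 + 0.37·0.127821 + 0.29·0.257655 = 0.196655.

0.197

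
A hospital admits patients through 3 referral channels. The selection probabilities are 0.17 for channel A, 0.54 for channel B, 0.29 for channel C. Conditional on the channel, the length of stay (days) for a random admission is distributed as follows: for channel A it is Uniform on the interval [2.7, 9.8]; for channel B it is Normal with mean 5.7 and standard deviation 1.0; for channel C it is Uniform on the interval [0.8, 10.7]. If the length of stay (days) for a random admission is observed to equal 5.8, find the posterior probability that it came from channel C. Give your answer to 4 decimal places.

0.1095

Likelihoods f(5.8 | ·): A: 0.140845; B: 0.396953; C: 0.10101.
Posterior ∝ prior × likelihood. Numerator for C: 0.29·0.10101 = 0.0292929.
Normalizing constant: 0.17·0.140845 + 0.54·0.396953 + 0.29·0.10101 = 0.267591.
P(C | observation) = 0.0292929 / 0.267591 = 0.109469.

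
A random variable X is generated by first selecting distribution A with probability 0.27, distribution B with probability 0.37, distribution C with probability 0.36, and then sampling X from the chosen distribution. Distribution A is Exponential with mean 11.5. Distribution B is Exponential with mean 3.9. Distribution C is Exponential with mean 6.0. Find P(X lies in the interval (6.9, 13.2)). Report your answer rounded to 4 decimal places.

0.1871

Conditional on each component, P(6.9 < X < 13.2): A: 0.231486; B: 0.136573; C: 0.205834.
By total probability, P(6.9 < X < 13.2) = 0.27·0.231486 + 0.37·0.136573 + 0.36·0.205834 = 0.187133.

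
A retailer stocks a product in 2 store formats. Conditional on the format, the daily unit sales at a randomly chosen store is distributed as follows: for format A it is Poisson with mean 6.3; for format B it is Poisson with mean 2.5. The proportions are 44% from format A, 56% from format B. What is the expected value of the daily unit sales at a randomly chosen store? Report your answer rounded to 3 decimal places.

Component means — A: 6.3; B: 2.5.
E[X] = 0.44·6.3 + 0.56·2.5 = 4.172.

4.172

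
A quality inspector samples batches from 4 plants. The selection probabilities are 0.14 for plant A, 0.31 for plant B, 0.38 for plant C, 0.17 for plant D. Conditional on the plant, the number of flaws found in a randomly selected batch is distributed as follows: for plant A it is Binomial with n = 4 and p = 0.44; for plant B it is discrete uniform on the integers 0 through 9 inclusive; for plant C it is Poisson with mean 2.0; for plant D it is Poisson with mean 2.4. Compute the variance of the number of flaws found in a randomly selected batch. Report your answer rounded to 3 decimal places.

5.181

Per component, A: μ=1.76, E[X²]=4.0832; B: μ=4.5, E[X²]=28.5; C: μ=2, E[X²]=6; D: μ=2.4, E[X²]=8.16.
E[X] = 0.14·1.76 + 0.31·4.5 + 0.38·2 + 0.17·2.4 = 2.8094.
E[X²] = 0.14·4.0832 + 0.31·28.5 + 0.38·6 + 0.17·8.16 = 13.0738.
Var(X) = E[X²] − (E[X])² = 13.0738 − 7.89273 = 5.18112.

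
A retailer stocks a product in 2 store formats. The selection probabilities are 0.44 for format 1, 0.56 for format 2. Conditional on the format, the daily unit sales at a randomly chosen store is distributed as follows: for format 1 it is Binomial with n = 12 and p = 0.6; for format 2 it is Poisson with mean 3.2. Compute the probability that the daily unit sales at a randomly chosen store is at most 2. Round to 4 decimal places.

0.2140

Conditional on each format, P(X ≤ 2): 1: 0.00281018; 2: 0.379904.
By total probability, P(X ≤ 2) = 0.44·0.00281018 + 0.56·0.379904 = 0.213983.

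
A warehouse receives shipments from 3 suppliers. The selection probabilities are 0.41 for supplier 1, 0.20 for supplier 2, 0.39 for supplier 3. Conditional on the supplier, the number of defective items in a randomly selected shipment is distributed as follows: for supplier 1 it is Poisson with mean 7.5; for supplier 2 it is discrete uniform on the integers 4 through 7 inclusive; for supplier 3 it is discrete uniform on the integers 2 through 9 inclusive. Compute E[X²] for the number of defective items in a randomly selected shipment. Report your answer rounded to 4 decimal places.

46.2825

For each component E[X²] = Var + (mean)², giving 1: 63.75; 2: 31.5; 3: 35.5.
Overall E[X²] = 0.41·63.75 + 0.2·31.5 + 0.39·35.5 = 46.2825.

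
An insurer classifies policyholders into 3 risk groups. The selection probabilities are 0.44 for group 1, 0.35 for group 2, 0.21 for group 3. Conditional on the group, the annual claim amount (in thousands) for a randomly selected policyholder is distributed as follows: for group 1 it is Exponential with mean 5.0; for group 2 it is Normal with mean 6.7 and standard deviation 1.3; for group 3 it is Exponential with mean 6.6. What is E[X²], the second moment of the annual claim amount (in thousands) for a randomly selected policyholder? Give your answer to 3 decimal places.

For each component E[X²] = Var + (mean)², giving 1: 50; 2: 46.58; 3: 87.12.
Overall E[X²] = 0.44·50 + 0.35·46.58 + 0.21·87.12 = 56.5982.

56.598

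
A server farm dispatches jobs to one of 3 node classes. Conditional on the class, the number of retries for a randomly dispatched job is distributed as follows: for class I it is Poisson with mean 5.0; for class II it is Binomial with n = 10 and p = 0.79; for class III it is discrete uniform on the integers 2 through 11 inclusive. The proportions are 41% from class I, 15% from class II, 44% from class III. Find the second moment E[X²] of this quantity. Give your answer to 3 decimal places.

For each component E[X²] = Var + (mean)², giving I: 30; II: 64.069; III: 50.5.
Overall E[X²] = 0.41·30 + 0.15·64.069 + 0.44·50.5 = 44.1303.

44.130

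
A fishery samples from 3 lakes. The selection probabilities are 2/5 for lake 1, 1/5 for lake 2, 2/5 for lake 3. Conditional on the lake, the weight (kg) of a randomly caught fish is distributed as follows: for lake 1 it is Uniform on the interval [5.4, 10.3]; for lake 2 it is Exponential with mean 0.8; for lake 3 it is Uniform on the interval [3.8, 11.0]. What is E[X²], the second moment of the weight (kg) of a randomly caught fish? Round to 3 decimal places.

49.337

For each component E[X²] = Var + (mean)², giving 1: 63.6233; 2: 1.28; 3: 59.08.
Overall E[X²] = 0.4·63.6233 + 0.2·1.28 + 0.4·59.08 = 49.3373.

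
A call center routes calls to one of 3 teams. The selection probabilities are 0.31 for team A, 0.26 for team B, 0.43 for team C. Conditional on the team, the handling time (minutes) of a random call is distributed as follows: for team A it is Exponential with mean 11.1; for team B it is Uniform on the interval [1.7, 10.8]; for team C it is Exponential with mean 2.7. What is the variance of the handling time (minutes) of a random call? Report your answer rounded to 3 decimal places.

Per component, A: μ=11.1, E[X²]=246.42; B: μ=6.25, E[X²]=45.9633; C: μ=2.7, E[X²]=14.58.
E[X] = 0.31·11.1 + 0.26·6.25 + 0.43·2.7 = 6.227.
E[X²] = 0.31·246.42 + 0.26·45.9633 + 0.43·14.58 = 94.6101.
Var(X) = E[X²] − (E[X])² = 94.6101 − 38.7755 = 55.8345.

55.835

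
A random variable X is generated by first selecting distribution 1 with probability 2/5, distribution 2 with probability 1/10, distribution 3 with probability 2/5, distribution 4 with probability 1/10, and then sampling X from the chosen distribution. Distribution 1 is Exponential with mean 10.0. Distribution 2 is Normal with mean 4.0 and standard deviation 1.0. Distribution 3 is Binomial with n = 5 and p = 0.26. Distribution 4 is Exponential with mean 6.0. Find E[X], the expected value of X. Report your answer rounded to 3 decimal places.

5.520

Component means — 1: 10; 2: 4; 3: 1.3; 4: 6.
E[X] = 0.4·10 + 0.1·4 + 0.4·1.3 + 0.1·6 = 5.52.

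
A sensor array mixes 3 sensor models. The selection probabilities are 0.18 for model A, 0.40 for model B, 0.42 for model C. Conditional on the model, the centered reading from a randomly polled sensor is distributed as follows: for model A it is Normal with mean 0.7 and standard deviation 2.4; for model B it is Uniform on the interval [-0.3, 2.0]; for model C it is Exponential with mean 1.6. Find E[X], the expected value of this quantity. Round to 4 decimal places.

1.1380

Component means — A: 0.7; B: 0.85; C: 1.6.
E[X] = 0.18·0.7 + 0.4·0.85 + 0.42·1.6 = 1.138.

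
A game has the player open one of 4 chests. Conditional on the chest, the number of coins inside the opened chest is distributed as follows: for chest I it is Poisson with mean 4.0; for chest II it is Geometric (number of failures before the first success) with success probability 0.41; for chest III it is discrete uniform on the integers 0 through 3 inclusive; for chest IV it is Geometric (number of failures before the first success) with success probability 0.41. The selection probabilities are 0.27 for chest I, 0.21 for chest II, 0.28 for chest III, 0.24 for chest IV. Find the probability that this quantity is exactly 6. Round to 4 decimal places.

Conditional on each chest, P(X = 6): I: 0.104196; II: 0.017294; III: 0; IV: 0.017294.
By total probability, P(X = 6) = 0.27·0.104196 + 0.21·0.017294 + 0.28·0 + 0.24·0.017294 = 0.0359151.

0.0359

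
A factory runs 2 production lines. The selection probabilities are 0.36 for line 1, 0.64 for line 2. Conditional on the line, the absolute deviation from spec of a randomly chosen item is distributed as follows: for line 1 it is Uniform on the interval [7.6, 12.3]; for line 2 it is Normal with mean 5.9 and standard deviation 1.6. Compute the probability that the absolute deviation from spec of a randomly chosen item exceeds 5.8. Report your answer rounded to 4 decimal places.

Conditional on each line, P(X > 5.8): 1: 1; 2: 0.524918.
By total probability, P(X > 5.8) = 0.36·1 + 0.64·0.524918 = 0.695947.

0.6959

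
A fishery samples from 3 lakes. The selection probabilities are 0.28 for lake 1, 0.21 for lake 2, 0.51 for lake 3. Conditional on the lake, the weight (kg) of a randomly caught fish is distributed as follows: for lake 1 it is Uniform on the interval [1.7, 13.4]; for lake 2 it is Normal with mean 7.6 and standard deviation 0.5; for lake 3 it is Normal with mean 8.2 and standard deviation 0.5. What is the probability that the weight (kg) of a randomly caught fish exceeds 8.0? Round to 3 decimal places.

0.508

Conditional on each lake, P(X > 8.0): 1: 0.461538; 2: 0.211855; 3: 0.655422.
By total probability, P(X > 8.0) = 0.28·0.461538 + 0.21·0.211855 + 0.51·0.655422 = 0.507985.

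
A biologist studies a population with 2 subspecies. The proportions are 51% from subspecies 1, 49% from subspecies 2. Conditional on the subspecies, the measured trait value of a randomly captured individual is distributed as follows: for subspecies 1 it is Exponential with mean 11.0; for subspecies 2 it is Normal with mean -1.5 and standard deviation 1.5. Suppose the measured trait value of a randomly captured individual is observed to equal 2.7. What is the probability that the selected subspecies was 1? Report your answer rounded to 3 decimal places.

Likelihoods f(2.7 | ·): 1: 0.0711226; 2: 0.00527697.
Posterior ∝ prior × likelihood. Numerator for 1: 0.51·0.0711226 = 0.0362725.
Normalizing constant: 0.51·0.0711226 + 0.49·0.00527697 = 0.0388583.
P(1 | observation) = 0.0362725 / 0.0388583 = 0.933458.

0.933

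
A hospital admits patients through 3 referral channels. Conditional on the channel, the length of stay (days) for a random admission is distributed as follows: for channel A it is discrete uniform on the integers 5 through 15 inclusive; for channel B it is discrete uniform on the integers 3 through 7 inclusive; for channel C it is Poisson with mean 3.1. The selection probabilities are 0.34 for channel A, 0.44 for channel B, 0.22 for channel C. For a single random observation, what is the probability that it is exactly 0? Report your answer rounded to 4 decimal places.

Conditional on each channel, P(X = 0): A: 0; B: 0; C: 0.0450492.
By total probability, P(X = 0) = 0.34·0 + 0.44·0 + 0.22·0.0450492 = 0.00991082.

0.0099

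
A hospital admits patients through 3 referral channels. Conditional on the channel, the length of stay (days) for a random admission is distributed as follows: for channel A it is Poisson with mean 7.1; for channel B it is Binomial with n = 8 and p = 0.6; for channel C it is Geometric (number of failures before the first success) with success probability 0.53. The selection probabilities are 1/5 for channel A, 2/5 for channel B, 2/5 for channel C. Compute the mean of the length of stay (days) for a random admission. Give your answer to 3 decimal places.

3.695

Component means — A: 7.1; B: 4.8; C: 0.886792.
E[X] = 0.2·7.1 + 0.4·4.8 + 0.4·0.886792 = 3.69472.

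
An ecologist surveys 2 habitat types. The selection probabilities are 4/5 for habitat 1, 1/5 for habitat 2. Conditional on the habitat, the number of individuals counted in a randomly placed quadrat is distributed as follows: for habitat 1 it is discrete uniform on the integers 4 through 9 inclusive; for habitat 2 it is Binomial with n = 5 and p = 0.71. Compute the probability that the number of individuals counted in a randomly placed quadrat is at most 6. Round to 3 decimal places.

0.600

Conditional on each habitat, P(X ≤ 6): 1: 0.5; 2: 1.
By total probability, P(X ≤ 6) = 0.8·0.5 + 0.2·1 = 0.6.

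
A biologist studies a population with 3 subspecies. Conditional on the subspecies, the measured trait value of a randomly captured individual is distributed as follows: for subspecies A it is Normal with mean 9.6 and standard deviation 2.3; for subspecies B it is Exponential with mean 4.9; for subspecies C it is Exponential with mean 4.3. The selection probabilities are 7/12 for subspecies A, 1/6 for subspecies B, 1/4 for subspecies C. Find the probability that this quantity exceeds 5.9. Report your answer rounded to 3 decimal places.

0.665

Conditional on each subspecies, P(X > 5.9): A: 0.946159; B: 0.299967; C: 0.253576.
By total probability, P(X > 5.9) = 0.583333·0.946159 + 0.166667·0.299967 + 0.25·0.253576 = 0.665314.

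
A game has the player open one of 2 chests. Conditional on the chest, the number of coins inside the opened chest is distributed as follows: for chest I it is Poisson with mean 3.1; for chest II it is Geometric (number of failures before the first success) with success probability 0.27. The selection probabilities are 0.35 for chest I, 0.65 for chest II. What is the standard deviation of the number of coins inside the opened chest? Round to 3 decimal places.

2.762

Per component, I: μ=3.1, E[X²]=12.71; II: μ=2.7037, E[X²]=17.3237.
E[X] = 0.35·3.1 + 0.65·2.7037 = 2.84241.
E[X²] = 0.35·12.71 + 0.65·17.3237 = 15.7089.
Var(X) = E[X²] − (E[X])² = 15.7089 − 8.07928 = 7.62965.
SD(X) = √7.62965 = 2.76218.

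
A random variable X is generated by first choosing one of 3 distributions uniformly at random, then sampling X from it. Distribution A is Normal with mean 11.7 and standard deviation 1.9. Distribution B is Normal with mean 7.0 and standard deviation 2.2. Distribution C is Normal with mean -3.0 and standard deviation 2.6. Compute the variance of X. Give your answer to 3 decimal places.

42.646

Per component, A: μ=11.7, E[X²]=140.5; B: μ=7, E[X²]=53.84; C: μ=-3, E[X²]=15.76.
E[X] = 0.333333·11.7 + 0.333333·7 + 0.333333·-3 = 5.23333.
E[X²] = 0.333333·140.5 + 0.333333·53.84 + 0.333333·15.76 = 70.0333.
Var(X) = E[X²] − (E[X])² = 70.0333 − 27.3878 = 42.6456.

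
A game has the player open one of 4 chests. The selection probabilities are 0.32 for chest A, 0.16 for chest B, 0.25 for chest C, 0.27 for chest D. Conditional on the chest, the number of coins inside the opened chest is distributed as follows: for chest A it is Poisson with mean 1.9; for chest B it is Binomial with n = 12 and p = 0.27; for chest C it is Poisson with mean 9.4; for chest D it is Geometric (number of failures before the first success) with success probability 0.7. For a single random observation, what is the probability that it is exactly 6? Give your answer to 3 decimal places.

0.032

Conditional on each chest, P(X = 6): A: 0.00977304; B: 0.0541741; C: 0.0792623; D: 0.0005103.
By total probability, P(X = 6) = 0.32·0.00977304 + 0.16·0.0541741 + 0.25·0.0792623 + 0.27·0.0005103 = 0.0317486.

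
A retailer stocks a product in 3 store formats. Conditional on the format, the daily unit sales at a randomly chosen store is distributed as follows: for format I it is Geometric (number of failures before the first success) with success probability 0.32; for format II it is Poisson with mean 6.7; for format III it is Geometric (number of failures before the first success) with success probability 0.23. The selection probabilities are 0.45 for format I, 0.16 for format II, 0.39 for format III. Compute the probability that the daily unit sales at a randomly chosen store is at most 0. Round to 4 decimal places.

Conditional on each format, P(X ≤ 0): I: 0.32; II: 0.00123091; III: 0.23.
By total probability, P(X ≤ 0) = 0.45·0.32 + 0.16·0.00123091 + 0.39·0.23 = 0.233897.

0.2339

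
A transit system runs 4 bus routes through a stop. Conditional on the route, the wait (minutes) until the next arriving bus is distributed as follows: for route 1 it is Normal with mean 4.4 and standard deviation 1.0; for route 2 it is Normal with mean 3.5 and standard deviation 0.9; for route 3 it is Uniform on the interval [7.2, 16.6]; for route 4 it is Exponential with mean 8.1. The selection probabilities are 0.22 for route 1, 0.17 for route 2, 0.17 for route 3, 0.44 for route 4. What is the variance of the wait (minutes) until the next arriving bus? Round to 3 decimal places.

Per component, 1: μ=4.4, E[X²]=20.36; 2: μ=3.5, E[X²]=13.06; 3: μ=11.9, E[X²]=148.973; 4: μ=8.1, E[X²]=131.22.
E[X] = 0.22·4.4 + 0.17·3.5 + 0.17·11.9 + 0.44·8.1 = 7.15.
E[X²] = 0.22·20.36 + 0.17·13.06 + 0.17·148.973 + 0.44·131.22 = 89.7617.
Var(X) = E[X²] − (E[X])² = 89.7617 − 51.1225 = 38.6392.

38.639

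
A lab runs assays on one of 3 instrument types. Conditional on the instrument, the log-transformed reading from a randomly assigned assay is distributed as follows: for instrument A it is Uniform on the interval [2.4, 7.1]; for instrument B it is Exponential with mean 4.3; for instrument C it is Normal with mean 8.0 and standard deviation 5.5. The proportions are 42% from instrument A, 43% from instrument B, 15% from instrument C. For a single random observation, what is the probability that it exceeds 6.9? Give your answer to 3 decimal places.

0.191

Conditional on each instrument, P(X > 6.9): A: 0.0425532; B: 0.20096; C: 0.57926.
By total probability, P(X > 6.9) = 0.42·0.0425532 + 0.43·0.20096 + 0.15·0.57926 = 0.191174.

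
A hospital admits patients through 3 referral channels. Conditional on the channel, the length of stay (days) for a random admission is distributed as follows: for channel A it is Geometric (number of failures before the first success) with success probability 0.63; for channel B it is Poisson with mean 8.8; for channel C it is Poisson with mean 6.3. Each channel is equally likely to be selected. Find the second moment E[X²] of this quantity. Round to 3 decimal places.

For each component E[X²] = Var + (mean)², giving A: 1.27715; B: 86.24; C: 45.99.
Overall E[X²] = 0.333333·1.27715 + 0.333333·86.24 + 0.333333·45.99 = 44.5024.

44.502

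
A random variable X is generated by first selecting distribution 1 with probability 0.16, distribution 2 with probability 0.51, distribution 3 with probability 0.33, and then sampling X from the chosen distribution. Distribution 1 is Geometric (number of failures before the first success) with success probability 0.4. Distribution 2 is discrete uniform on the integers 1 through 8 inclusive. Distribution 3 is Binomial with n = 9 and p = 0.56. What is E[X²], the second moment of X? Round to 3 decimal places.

23.079

For each component E[X²] = Var + (mean)², giving 1: 6; 2: 25.5; 3: 27.6192.
Overall E[X²] = 0.16·6 + 0.51·25.5 + 0.33·27.6192 = 23.0793.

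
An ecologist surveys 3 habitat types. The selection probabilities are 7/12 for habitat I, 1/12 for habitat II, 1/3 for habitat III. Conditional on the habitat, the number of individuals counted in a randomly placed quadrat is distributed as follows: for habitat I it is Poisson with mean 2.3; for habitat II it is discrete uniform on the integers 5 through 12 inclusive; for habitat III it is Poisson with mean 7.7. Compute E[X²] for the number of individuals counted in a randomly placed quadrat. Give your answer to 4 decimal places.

33.2158

For each component E[X²] = Var + (mean)², giving I: 7.59; II: 77.5; III: 66.99.
Overall E[X²] = 0.583333·7.59 + 0.0833333·77.5 + 0.333333·66.99 = 33.2158.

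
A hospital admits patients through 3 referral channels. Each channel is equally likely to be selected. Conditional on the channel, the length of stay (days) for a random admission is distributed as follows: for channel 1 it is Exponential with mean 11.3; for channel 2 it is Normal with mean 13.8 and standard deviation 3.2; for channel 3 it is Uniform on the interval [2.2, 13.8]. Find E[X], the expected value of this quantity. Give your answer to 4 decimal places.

11.0333

Component means — 1: 11.3; 2: 13.8; 3: 8.
E[X] = 0.333333·11.3 + 0.333333·13.8 + 0.333333·8 = 11.0333.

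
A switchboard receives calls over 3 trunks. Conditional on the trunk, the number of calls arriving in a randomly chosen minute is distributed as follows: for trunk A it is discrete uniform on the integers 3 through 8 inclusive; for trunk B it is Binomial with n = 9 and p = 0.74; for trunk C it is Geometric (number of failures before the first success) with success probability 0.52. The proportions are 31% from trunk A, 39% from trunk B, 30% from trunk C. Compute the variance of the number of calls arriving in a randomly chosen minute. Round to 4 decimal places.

8.0736

Per component, A: μ=5.5, E[X²]=33.1667; B: μ=6.66, E[X²]=46.0872; C: μ=0.923077, E[X²]=2.62722.
E[X] = 0.31·5.5 + 0.39·6.66 + 0.3·0.923077 = 4.57932.
E[X²] = 0.31·33.1667 + 0.39·46.0872 + 0.3·2.62722 = 29.0438.
Var(X) = E[X²] − (E[X])² = 29.0438 − 20.9702 = 8.07364.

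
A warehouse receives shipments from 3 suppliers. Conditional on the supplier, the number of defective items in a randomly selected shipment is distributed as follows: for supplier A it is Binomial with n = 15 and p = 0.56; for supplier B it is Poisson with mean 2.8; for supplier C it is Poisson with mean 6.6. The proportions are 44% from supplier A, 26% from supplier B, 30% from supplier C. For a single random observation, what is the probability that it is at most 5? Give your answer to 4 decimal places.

Conditional on each supplier, P(X ≤ 5): A: 0.066105; B: 0.93489; C: 0.354673.
By total probability, P(X ≤ 5) = 0.44·0.066105 + 0.26·0.93489 + 0.3·0.354673 = 0.378559.

0.3786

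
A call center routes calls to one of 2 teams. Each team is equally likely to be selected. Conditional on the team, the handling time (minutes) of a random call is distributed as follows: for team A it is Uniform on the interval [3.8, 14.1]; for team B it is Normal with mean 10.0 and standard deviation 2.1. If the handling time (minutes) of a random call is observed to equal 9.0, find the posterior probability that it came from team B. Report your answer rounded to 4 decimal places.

Likelihoods f(9.0 | ·): A: 0.0970874; B: 0.16961.
Posterior ∝ prior × likelihood. Numerator for B: 0.5·0.16961 = 0.0848049.
Normalizing constant: 0.5·0.0970874 + 0.5·0.16961 = 0.133349.
P(B | observation) = 0.0848049 / 0.133349 = 0.635964.

0.6360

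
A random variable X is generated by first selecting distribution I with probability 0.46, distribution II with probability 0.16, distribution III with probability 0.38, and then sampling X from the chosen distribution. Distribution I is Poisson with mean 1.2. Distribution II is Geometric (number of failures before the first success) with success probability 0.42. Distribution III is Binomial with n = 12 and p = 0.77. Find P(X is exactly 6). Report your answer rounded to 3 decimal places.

0.014

Conditional on each component, P(X = 6): I: 0.00124911; II: 0.0159889; III: 0.0285091.
By total probability, P(X = 6) = 0.46·0.00124911 + 0.16·0.0159889 + 0.38·0.0285091 = 0.0139663.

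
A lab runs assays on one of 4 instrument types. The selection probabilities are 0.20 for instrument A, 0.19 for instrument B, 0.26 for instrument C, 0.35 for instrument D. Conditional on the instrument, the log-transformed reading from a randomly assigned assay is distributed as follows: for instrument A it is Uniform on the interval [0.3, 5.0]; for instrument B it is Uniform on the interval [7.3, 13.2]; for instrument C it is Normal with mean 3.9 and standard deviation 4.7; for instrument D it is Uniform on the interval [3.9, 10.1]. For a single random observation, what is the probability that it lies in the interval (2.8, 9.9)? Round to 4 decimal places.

0.6439

Conditional on each instrument, P(2.8 < X < 9.9): A: 0.468085; B: 0.440678; C: 0.491652; D: 0.967742.
By total probability, P(2.8 < X < 9.9) = 0.2·0.468085 + 0.19·0.440678 + 0.26·0.491652 + 0.35·0.967742 = 0.643885.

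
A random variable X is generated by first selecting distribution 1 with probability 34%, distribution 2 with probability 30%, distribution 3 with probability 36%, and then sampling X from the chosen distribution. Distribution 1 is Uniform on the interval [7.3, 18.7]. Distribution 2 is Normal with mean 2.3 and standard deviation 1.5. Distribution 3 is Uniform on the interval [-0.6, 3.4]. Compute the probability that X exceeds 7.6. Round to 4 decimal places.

0.3311

Conditional on each component, P(X > 7.6): 1: 0.973684; 2: 0.000205177; 3: 0.
By total probability, P(X > 7.6) = 0.34·0.973684 + 0.3·0.000205177 + 0.36·0 = 0.331114.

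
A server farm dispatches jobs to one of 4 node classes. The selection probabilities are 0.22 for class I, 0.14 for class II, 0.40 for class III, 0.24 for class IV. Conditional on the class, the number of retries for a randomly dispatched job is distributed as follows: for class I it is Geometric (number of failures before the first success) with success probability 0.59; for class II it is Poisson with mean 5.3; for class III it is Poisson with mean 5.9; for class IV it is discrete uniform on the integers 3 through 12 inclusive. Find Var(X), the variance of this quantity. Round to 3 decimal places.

11.252

Per component, I: μ=0.694915, E[X²]=1.66073; II: μ=5.3, E[X²]=33.39; III: μ=5.9, E[X²]=40.71; IV: μ=7.5, E[X²]=64.5.
E[X] = 0.22·0.694915 + 0.14·5.3 + 0.4·5.9 + 0.24·7.5 = 5.05488.
E[X²] = 0.22·1.66073 + 0.14·33.39 + 0.4·40.71 + 0.24·64.5 = 36.804.
Var(X) = E[X²] − (E[X])² = 36.804 − 25.5518 = 11.2521.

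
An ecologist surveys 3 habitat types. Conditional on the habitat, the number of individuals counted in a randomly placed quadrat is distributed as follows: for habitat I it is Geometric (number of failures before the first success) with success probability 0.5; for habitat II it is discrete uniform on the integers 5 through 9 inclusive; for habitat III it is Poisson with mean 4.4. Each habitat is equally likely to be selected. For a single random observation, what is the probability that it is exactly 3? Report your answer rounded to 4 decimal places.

0.0789

Conditional on each habitat, P(X = 3): I: 0.0625; II: 0; III: 0.174305.
By total probability, P(X = 3) = 0.333333·0.0625 + 0.333333·0 + 0.333333·0.174305 = 0.0789352.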